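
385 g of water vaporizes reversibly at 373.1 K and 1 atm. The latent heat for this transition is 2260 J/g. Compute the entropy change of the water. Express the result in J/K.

ΔS = 2330 J/K

Heat absorbed by the substance: Q = mL = 385 × 2260 = 870100 J.
At constant T, ΔS = Q_rev/T = 870100 / 373.1 = 2330 J/K.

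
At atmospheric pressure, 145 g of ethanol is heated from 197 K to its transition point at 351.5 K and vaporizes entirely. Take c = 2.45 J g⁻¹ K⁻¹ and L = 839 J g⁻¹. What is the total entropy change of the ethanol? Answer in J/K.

Warming step: ΔS₁ = m c ln(T_tr/T_i) = 145 × 2.45 × ln(351.5/197) = 205.7 J/K.
Phase change: ΔS₂ = +mL/T_tr = 145 × 839 / 351.5 = 346.1 J/K.
ΔS_total = (205.7) + (346.1) = 552 J/K.

ΔS = 552 J/K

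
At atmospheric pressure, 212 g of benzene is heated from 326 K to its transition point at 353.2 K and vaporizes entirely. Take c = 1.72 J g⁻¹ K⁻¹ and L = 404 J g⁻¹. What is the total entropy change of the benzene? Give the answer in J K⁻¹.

ΔS = 272 J/K

Warming step: ΔS₁ = m c ln(T_tr/T_i) = 212 × 1.72 × ln(353.2/326) = 29.22 J/K.
Phase change: ΔS₂ = +mL/T_tr = 212 × 404 / 353.2 = 242.5 J/K.
ΔS_total = (29.22) + (242.5) = 272 J/K.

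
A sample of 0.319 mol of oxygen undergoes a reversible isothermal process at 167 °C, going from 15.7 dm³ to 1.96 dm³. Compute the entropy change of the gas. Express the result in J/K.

For an isothermal ideal gas ΔS_gas = nR ln(V₂/V₁) = 0.319 × 8.314 × ln(1.96/15.7) = -5.52 J/K.

ΔS_gas = -5.52 J/K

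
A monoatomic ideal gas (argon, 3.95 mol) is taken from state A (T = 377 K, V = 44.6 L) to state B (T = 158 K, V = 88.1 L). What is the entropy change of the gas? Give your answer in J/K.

Entropy is a state function: ΔS = nC_V ln(T₂/T₁) + nR ln(V₂/V₁), with C_V = 3R/2 = 12.47 J mol⁻¹ K⁻¹ for a monoatomic ideal gas.
ΔS = 3.95 × [12.47 × ln(158/377) + 8.314 × ln(88.1/44.6)] = -20.5 J/K.

ΔS = -20.5 J/K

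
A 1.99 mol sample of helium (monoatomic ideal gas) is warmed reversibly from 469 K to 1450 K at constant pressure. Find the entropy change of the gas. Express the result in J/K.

ΔS = 46.7 J/K

At constant pressure, ΔS = nC_p ln(T₂/T₁) with C_p = 5R/2 = 20.79 J mol⁻¹ K⁻¹.
ΔS = 1.99 × 20.79 × ln(1450/469) = 46.7 J/K.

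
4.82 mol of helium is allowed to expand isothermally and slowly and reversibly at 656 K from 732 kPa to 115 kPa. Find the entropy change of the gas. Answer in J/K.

ΔS_gas = 74.2 J/K

For an isothermal ideal gas ΔS_gas = nR ln(P₁/P₂) = 4.82 × 8.314 × ln(732/115) = 74.2 J/K.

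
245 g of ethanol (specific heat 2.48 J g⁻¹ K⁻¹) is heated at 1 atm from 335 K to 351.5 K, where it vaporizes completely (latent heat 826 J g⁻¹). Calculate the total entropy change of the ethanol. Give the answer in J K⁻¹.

Warming step: ΔS₁ = m c ln(T_tr/T_i) = 245 × 2.48 × ln(351.5/335) = 29.21 J/K.
Phase change: ΔS₂ = +mL/T_tr = 245 × 826 / 351.5 = 575.7 J/K.
ΔS_total = (29.21) + (575.7) = 605 J/K.

ΔS = 605 J/K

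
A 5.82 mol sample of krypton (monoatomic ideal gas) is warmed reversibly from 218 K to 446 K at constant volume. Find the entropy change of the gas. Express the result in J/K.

ΔS = 52 J/K

At constant volume, ΔS = nC_V ln(T₂/T₁) with C_V = 3R/2 = 12.47 J mol⁻¹ K⁻¹.
ΔS = 5.82 × 12.47 × ln(446/218) = 52 J/K.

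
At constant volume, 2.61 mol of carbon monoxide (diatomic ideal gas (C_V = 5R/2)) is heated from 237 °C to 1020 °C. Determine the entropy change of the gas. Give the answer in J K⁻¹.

In kelvin: T₁ = 510.15 K, T₂ = 1293.15 K. At constant volume, ΔS = nC_V ln(T₂/T₁) with C_V = 5R/2 = 20.79 J mol⁻¹ K⁻¹.
ΔS = 2.61 × 20.79 × ln(1293.15/510.15) = 50.5 J/K.

ΔS = 50.5 J/K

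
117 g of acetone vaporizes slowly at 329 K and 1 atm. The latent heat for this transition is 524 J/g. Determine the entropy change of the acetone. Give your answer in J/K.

ΔS = 186 J/K

Heat absorbed by the substance: Q = mL = 117 × 524 = 61308 J.
At constant T, ΔS = Q_rev/T = 61308 / 329 = 186 J/K.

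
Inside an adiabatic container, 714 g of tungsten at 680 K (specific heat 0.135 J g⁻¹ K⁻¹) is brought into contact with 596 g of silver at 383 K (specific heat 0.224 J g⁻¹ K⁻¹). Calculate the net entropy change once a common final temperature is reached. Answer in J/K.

ΔS_total = 9.38 J/K

Energy balance: T_f = (m₁c₁T₁ + m₂c₂T₂)/(m₁c₁ + m₂c₂) = 507.53 K.
ΔS₁ = m₁c₁ ln(T_f/T₁) = 96.39 × ln(507.53/680) = -28.2 J/K.
ΔS₂ = m₂c₂ ln(T_f/T₂) = 133.504 × ln(507.53/383) = 37.58 J/K.
ΔS_total = -28.2 + 37.58 = 9.38 J/K.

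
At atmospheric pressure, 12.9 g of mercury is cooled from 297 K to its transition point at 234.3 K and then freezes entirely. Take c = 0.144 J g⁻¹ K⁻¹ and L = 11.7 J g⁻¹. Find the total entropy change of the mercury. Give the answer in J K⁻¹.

ΔS = -1.08 J/K

Cooling step: ΔS₁ = m c ln(T_tr/T_i) = 12.9 × 0.144 × ln(234.3/297) = -0.4405 J/K.
Phase change: ΔS₂ = −mL/T_tr = −12.9 × 11.7 / 234.3 = -0.6442 J/K.
ΔS_total = (-0.4405) + (-0.6442) = -1.08 J/K.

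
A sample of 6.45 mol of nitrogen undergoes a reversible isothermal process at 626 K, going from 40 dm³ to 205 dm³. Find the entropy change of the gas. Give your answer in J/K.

ΔS_gas = 87.6 J/K

For an isothermal ideal gas ΔS_gas = nR ln(V₂/V₁) = 6.45 × 8.314 × ln(205/40) = 87.6 J/K.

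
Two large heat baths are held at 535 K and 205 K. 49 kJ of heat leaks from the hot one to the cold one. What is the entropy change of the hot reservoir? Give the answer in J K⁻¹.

The hot reservoir loses heat Q, so ΔS_hot = −Q/T_H = −49000/535 = -91.6 J/K.

ΔS_hot = -91.6 J/K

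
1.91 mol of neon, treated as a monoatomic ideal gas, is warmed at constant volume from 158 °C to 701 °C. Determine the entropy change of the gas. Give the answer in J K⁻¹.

In kelvin: T₁ = 431.15 K, T₂ = 974.15 K. At constant volume, ΔS = nC_V ln(T₂/T₁) with C_V = 3R/2 = 12.47 J mol⁻¹ K⁻¹.
ΔS = 1.91 × 12.47 × ln(974.15/431.15) = 19.4 J/K.

ΔS = 19.4 J/K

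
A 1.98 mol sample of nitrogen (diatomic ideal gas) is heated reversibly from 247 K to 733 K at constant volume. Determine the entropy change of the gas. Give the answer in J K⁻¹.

ΔS = 44.8 J/K

At constant volume, ΔS = nC_V ln(T₂/T₁) with C_V = 5R/2 = 20.79 J mol⁻¹ K⁻¹.
ΔS = 1.98 × 20.79 × ln(733/247) = 44.8 J/K.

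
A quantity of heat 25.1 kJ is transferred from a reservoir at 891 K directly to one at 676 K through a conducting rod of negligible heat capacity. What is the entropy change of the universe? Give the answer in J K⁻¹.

ΔS_hot = −Q/T_H = −25100/891 = -28.17 J/K and ΔS_cold = +Q/T_C = 25100/676 = 37.13 J/K.
ΔS_total = -28.17 + 37.13 = 8.96 J/K, positive as the second law requires.

ΔS_total = 8.96 J/K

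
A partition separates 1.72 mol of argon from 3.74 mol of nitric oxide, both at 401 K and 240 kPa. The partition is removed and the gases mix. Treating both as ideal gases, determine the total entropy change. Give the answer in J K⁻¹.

Mole fractions: x_A = 1.72/5.46 = 0.315, x_B = 0.685.
ΔS_mix = −R(n_A ln x_A + n_B ln x_B) = −8.314 × (1.72 ln 0.315 + 3.74 ln 0.685) = 28.3 J/K.

ΔS_mix = 28.3 J/K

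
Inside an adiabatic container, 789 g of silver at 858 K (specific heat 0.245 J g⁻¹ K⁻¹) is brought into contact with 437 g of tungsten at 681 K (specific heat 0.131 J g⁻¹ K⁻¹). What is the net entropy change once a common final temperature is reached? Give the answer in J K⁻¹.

Energy balance: T_f = (m₁c₁T₁ + m₂c₂T₂)/(m₁c₁ + m₂c₂) = 817.56 K.
ΔS₁ = m₁c₁ ln(T_f/T₁) = 193.305 × ln(817.56/858) = -9.333 J/K.
ΔS₂ = m₂c₂ ln(T_f/T₂) = 57.247 × ln(817.56/681) = 10.46 J/K.
ΔS_total = -9.333 + 10.46 = 1.13 J/K.

ΔS_total = 1.13 J/K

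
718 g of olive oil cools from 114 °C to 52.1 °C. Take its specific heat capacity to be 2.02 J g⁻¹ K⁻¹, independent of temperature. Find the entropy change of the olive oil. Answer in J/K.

ΔS = -253 J/K

In kelvin: T₁ = 387.15 K, T₂ = 325.25 K. ΔS = ∫dQ_rev/T = m c ln(T₂/T₁) = 718 × 2.02 × ln(325.25/387.15) = -253 J/K.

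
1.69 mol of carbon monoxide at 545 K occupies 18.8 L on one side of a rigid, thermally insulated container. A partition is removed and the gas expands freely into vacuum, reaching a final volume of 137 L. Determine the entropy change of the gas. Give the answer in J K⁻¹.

For an ideal gas in free expansion Q = 0 and W = 0, so T is unchanged.
Entropy is a state function; using a reversible isothermal path, ΔS_gas = nR ln(V₂/V₁) = 1.69 × 8.314 × ln(137/18.8) = 27.9 J/K.

ΔS_gas = 27.9 J/K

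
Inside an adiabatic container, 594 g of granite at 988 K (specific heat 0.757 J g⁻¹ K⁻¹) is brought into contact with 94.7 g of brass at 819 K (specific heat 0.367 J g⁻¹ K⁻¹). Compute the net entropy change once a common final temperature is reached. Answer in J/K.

Energy balance: T_f = (m₁c₁T₁ + m₂c₂T₂)/(m₁c₁ + m₂c₂) = 975.87 K.
ΔS₁ = m₁c₁ ln(T_f/T₁) = 449.658 × ln(975.87/988) = -5.553 J/K.
ΔS₂ = m₂c₂ ln(T_f/T₂) = 34.7549 × ln(975.87/819) = 6.091 J/K.
ΔS_total = -5.553 + 6.091 = 0.538 J/K.

ΔS_total = 0.538 J/K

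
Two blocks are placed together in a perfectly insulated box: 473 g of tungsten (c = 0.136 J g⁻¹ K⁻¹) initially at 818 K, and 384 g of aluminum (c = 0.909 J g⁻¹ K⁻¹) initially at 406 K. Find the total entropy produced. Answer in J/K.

ΔS_total = 15.5 J/K

Energy balance: T_f = (m₁c₁T₁ + m₂c₂T₂)/(m₁c₁ + m₂c₂) = 470.11 K.
ΔS₁ = m₁c₁ ln(T_f/T₁) = 64.328 × ln(470.11/818) = -35.63 J/K.
ΔS₂ = m₂c₂ ln(T_f/T₂) = 349.056 × ln(470.11/406) = 51.18 J/K.
ΔS_total = -35.63 + 51.18 = 15.5 J/K.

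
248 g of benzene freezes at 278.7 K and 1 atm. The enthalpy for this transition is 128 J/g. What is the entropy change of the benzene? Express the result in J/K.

Heat released by the substance: Q = −mL = −248 × 128 = −31744 J.
At constant T, ΔS = Q_rev/T = −31744 / 278.7 = -114 J/K.

ΔS = -114 J/K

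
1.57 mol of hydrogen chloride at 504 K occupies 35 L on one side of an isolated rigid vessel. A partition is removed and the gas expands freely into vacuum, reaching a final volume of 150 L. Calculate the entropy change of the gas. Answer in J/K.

No heat is exchanged and no work is done, so the ideal-gas temperature stays constant.
Entropy is a state function; using a reversible isothermal path, ΔS_gas = nR ln(V₂/V₁) = 1.57 × 8.314 × ln(150/35) = 19 J/K.

ΔS_gas = 19 J/K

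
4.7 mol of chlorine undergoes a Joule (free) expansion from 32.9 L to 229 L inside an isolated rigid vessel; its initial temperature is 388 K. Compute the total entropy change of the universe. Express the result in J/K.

For an ideal gas in free expansion Q = 0 and W = 0, so T is unchanged.
Entropy is a state function; using a reversible isothermal path, ΔS_gas = nR ln(V₂/V₁) = 4.7 × 8.314 × ln(229/32.9) = 75.8 J/K.
The insulated surroundings exchange no heat, so ΔS_surr = 0 and ΔS_universe = ΔS_gas.

ΔS_universe = 75.8 J/K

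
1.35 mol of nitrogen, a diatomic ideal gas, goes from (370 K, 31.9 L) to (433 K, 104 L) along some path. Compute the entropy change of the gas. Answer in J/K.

Entropy is a state function: ΔS = nC_V ln(T₂/T₁) + nR ln(V₂/V₁), with C_V = 5R/2 = 20.79 J mol⁻¹ K⁻¹ for a diatomic ideal gas.
ΔS = 1.35 × [20.79 × ln(433/370) + 8.314 × ln(104/31.9)] = 17.7 J/K.

ΔS = 17.7 J/K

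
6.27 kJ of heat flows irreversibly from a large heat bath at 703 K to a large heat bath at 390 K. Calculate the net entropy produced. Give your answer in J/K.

ΔS_hot = −Q/T_H = −6270/703 = -8.919 J/K and ΔS_cold = +Q/T_C = 6270/390 = 16.08 J/K.
ΔS_total = -8.919 + 16.08 = 7.16 J/K, positive as the second law requires.

ΔS_total = 7.16 J/K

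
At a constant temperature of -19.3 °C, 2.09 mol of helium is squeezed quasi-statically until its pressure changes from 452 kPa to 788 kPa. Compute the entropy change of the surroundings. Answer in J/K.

ΔS_surr = 9.66 J/K

For an isothermal ideal gas ΔS_gas = nR ln(P₁/P₂) = 2.09 × 8.314 × ln(452/788) = -9.66 J/K.
The process is reversible, so ΔS_surr = −ΔS_gas = 9.66 J/K and ΔS_universe = 0.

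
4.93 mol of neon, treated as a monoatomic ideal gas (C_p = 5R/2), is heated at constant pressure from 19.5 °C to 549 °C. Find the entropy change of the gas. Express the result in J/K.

In kelvin: T₁ = 292.65 K, T₂ = 822.15 K. At constant pressure, ΔS = nC_p ln(T₂/T₁) with C_p = 5R/2 = 20.79 J mol⁻¹ K⁻¹.
ΔS = 4.93 × 20.79 × ln(822.15/292.65) = 106 J/K.

ΔS = 106 J/K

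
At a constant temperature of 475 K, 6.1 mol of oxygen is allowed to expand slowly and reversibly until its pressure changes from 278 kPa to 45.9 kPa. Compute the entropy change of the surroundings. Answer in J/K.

For an isothermal ideal gas ΔS_gas = nR ln(P₁/P₂) = 6.1 × 8.314 × ln(278/45.9) = 91.3 J/K.
The process is reversible, so ΔS_surr = −ΔS_gas = -91.3 J/K and ΔS_universe = 0.

ΔS_surr = -91.3 J/K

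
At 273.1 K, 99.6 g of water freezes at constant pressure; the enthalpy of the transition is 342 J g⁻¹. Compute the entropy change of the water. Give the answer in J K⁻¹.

Heat released by the substance: Q = −mL = −99.6 × 342 = −34063.2 J.
At constant T, ΔS = Q_rev/T = −34063.2 / 273.1 = -125 J/K.

ΔS = -125 J/K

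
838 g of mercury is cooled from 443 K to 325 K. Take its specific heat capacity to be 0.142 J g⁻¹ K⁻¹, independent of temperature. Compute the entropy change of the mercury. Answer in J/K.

ΔS = ∫dQ_rev/T = m c ln(T₂/T₁) = 838 × 0.142 × ln(325/443) = -36.9 J/K.

ΔS = -36.9 J/K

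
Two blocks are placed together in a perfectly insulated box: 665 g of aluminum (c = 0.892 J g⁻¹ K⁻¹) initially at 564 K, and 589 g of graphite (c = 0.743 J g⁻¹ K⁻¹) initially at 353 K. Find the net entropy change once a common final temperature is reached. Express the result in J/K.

ΔS_total = 26.8 J/K

Energy balance: T_f = (m₁c₁T₁ + m₂c₂T₂)/(m₁c₁ + m₂c₂) = 474.42 K.
ΔS₁ = m₁c₁ ln(T_f/T₁) = 593.18 × ln(474.42/564) = -102.6 J/K.
ΔS₂ = m₂c₂ ln(T_f/T₂) = 437.627 × ln(474.42/353) = 129.4 J/K.
ΔS_total = -102.6 + 129.4 = 26.8 J/K.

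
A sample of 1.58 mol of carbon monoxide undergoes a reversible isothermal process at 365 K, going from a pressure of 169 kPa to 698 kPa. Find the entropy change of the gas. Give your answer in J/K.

For an isothermal ideal gas ΔS_gas = nR ln(P₁/P₂) = 1.58 × 8.314 × ln(169/698) = -18.6 J/K.

ΔS_gas = -18.6 J/K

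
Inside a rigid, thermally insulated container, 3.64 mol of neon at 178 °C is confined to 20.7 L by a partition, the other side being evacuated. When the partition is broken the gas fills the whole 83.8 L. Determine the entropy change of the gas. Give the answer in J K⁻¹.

ΔS_gas = 42.3 J/K

No heat is exchanged and no work is done, so the ideal-gas temperature stays constant.
Entropy is a state function; using a reversible isothermal path, ΔS_gas = nR ln(V₂/V₁) = 3.64 × 8.314 × ln(83.8/20.7) = 42.3 J/K.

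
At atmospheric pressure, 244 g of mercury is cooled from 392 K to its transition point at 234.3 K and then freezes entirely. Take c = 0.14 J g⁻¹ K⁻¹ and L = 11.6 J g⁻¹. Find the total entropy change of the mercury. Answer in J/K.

ΔS = -29.7 J/K

Cooling step: ΔS₁ = m c ln(T_tr/T_i) = 244 × 0.14 × ln(234.3/392) = -17.58 J/K.
Phase change: ΔS₂ = −mL/T_tr = −244 × 11.6 / 234.3 = -12.08 J/K.
ΔS_total = (-17.58) + (-12.08) = -29.7 J/K.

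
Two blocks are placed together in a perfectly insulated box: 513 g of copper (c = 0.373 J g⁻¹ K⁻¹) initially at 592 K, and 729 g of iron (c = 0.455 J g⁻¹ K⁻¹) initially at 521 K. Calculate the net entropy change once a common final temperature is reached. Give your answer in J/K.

Energy balance: T_f = (m₁c₁T₁ + m₂c₂T₂)/(m₁c₁ + m₂c₂) = 546.97 K.
ΔS₁ = m₁c₁ ln(T_f/T₁) = 191.349 × ln(546.97/592) = -15.14 J/K.
ΔS₂ = m₂c₂ ln(T_f/T₂) = 331.695 × ln(546.97/521) = 16.14 J/K.
ΔS_total = -15.14 + 16.14 = 1 J/K.

ΔS_total = 1 J/K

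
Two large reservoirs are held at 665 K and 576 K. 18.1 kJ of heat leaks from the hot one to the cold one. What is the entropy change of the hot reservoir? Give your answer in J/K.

The hot reservoir loses heat Q, so ΔS_hot = −Q/T_H = −18100/665 = -27.2 J/K.

ΔS_hot = -27.2 J/K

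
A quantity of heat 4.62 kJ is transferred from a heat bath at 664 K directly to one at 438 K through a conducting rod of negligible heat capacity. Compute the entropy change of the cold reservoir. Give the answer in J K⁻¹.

ΔS_cold = 10.5 J/K

The cold reservoir gains heat Q, so ΔS_cold = +Q/T_C = 4620/438 = 10.5 J/K.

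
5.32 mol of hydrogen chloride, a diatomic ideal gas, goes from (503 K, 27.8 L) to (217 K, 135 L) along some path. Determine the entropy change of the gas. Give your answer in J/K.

ΔS = -23.1 J/K

Entropy is a state function: ΔS = nC_V ln(T₂/T₁) + nR ln(V₂/V₁), with C_V = 5R/2 = 20.79 J mol⁻¹ K⁻¹ for a diatomic ideal gas.
ΔS = 5.32 × [20.79 × ln(217/503) + 8.314 × ln(135/27.8)] = -23.1 J/K.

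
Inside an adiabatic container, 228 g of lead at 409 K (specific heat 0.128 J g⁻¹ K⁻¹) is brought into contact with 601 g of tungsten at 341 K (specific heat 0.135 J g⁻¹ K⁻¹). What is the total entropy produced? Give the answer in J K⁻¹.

Energy balance: T_f = (m₁c₁T₁ + m₂c₂T₂)/(m₁c₁ + m₂c₂) = 358.99 K.
ΔS₁ = m₁c₁ ln(T_f/T₁) = 29.184 × ln(358.99/409) = -3.806 J/K.
ΔS₂ = m₂c₂ ln(T_f/T₂) = 81.135 × ln(358.99/341) = 4.171 J/K.
ΔS_total = -3.806 + 4.171 = 0.365 J/K.

ΔS_total = 0.365 J/K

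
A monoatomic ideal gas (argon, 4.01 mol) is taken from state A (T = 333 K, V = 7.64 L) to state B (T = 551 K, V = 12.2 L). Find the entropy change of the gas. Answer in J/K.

Entropy is a state function: ΔS = nC_V ln(T₂/T₁) + nR ln(V₂/V₁), with C_V = 3R/2 = 12.47 J mol⁻¹ K⁻¹ for a monoatomic ideal gas.
ΔS = 4.01 × [12.47 × ln(551/333) + 8.314 × ln(12.2/7.64)] = 40.8 J/K.

ΔS = 40.8 J/K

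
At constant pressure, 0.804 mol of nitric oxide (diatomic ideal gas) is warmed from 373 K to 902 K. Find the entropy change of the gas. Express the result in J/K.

ΔS = 20.7 J/K

At constant pressure, ΔS = nC_p ln(T₂/T₁) with C_p = 7R/2 = 29.1 J mol⁻¹ K⁻¹.
ΔS = 0.804 × 29.1 × ln(902/373) = 20.7 J/K.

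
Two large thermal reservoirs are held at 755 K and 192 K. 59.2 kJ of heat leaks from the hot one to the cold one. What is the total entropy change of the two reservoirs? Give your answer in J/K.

ΔS_total = 230 J/K

ΔS_hot = −Q/T_H = −59200/755 = -78.41 J/K and ΔS_cold = +Q/T_C = 59200/192 = 308.3 J/K.
ΔS_total = -78.41 + 308.3 = 230 J/K, positive as the second law requires.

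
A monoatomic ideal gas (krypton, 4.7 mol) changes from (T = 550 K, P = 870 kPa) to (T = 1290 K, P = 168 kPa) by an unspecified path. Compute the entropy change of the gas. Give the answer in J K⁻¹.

ΔS = nC_p ln(T₂/T₁) − nR ln(P₂/P₁), with C_p = 5R/2 = 20.79 J mol⁻¹ K⁻¹ for a monoatomic ideal gas.
ΔS = 4.7 × [20.79 × ln(1290/550) − 8.314 × ln(168/870)] = 148 J/K.

ΔS = 148 J/K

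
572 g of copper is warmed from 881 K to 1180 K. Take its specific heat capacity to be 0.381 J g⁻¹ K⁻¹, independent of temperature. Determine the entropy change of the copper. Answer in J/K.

ΔS = 63.7 J/K

ΔS = ∫dQ_rev/T = m c ln(T₂/T₁) = 572 × 0.381 × ln(1180/881) = 63.7 J/K.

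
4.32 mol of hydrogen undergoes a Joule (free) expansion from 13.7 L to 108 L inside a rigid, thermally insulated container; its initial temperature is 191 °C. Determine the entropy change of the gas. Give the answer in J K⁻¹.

ΔS_gas = 74.2 J/K

For an ideal gas in free expansion Q = 0 and W = 0, so T is unchanged.
Entropy is a state function; using a reversible isothermal path, ΔS_gas = nR ln(V₂/V₁) = 4.32 × 8.314 × ln(108/13.7) = 74.2 J/K.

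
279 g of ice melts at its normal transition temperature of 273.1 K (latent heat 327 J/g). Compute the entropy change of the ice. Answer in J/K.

Heat absorbed by the substance: Q = mL = 279 × 327 = 91233 J.
At constant T, ΔS = Q_rev/T = 91233 / 273.1 = 334 J/K.

ΔS = 334 J/K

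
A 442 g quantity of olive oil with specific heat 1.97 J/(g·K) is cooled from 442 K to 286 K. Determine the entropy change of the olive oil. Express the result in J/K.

ΔS = -379 J/K

ΔS = ∫dQ_rev/T = m c ln(T₂/T₁) = 442 × 1.97 × ln(286/442) = -379 J/K.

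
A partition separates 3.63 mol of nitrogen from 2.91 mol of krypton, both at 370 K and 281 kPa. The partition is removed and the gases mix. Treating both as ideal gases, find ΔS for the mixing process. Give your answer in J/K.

ΔS_mix = 37.4 J/K

Mole fractions: x_A = 3.63/6.54 = 0.555, x_B = 0.445.
ΔS_mix = −R(n_A ln x_A + n_B ln x_B) = −8.314 × (3.63 ln 0.555 + 2.91 ln 0.445) = 37.4 J/K.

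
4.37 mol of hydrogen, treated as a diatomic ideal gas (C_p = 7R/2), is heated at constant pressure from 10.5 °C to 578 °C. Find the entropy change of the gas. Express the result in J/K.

In kelvin: T₁ = 283.65 K, T₂ = 851.15 K. At constant pressure, ΔS = nC_p ln(T₂/T₁) with C_p = 7R/2 = 29.1 J mol⁻¹ K⁻¹.
ΔS = 4.37 × 29.1 × ln(851.15/283.65) = 140 J/K.

ΔS = 140 J/K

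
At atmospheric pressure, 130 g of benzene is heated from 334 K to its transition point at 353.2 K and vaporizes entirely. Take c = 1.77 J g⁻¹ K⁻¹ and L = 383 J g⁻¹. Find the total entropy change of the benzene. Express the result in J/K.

Warming step: ΔS₁ = m c ln(T_tr/T_i) = 130 × 1.77 × ln(353.2/334) = 12.86 J/K.
Phase change: ΔS₂ = +mL/T_tr = 130 × 383 / 353.2 = 141 J/K.
ΔS_total = (12.86) + (141) = 154 J/K.

ΔS = 154 J/K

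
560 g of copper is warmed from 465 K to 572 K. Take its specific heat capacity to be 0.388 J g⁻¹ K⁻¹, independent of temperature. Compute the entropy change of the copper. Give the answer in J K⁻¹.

ΔS = ∫dQ_rev/T = m c ln(T₂/T₁) = 560 × 0.388 × ln(572/465) = 45 J/K.

ΔS = 45 J/K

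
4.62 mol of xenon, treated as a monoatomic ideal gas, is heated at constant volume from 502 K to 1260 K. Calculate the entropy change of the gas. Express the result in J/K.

At constant volume, ΔS = nC_V ln(T₂/T₁) with C_V = 3R/2 = 12.47 J mol⁻¹ K⁻¹.
ΔS = 4.62 × 12.47 × ln(1260/502) = 53 J/K.

ΔS = 53 J/K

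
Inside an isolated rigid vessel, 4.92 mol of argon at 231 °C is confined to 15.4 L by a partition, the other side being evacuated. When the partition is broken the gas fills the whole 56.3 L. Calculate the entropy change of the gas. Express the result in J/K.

For an ideal gas in free expansion Q = 0 and W = 0, so T is unchanged.
Entropy is a state function; using a reversible isothermal path, ΔS_gas = nR ln(V₂/V₁) = 4.92 × 8.314 × ln(56.3/15.4) = 53 J/K.

ΔS_gas = 53 J/K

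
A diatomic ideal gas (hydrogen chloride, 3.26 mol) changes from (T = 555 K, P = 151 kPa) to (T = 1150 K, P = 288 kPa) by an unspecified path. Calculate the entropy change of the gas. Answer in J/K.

ΔS = nC_p ln(T₂/T₁) − nR ln(P₂/P₁), with C_p = 7R/2 = 29.1 J mol⁻¹ K⁻¹ for a diatomic ideal gas.
ΔS = 3.26 × [29.1 × ln(1150/555) − 8.314 × ln(288/151)] = 51.6 J/K.

ΔS = 51.6 J/K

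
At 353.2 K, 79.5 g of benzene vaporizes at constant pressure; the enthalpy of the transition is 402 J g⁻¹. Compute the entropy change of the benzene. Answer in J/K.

Heat absorbed by the substance: Q = mL = 79.5 × 402 = 31959 J.
At constant T, ΔS = Q_rev/T = 31959 / 353.2 = 90.5 J/K.

ΔS = 90.5 J/K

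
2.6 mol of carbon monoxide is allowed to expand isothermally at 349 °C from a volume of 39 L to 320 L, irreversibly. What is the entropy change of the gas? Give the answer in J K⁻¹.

Entropy is a state function, so ΔS_gas depends only on the end states.
For an isothermal ideal gas ΔS_gas = nR ln(V₂/V₁) = 2.6 × 8.314 × ln(320/39) = 45.5 J/K.

ΔS_gas = 45.5 J/K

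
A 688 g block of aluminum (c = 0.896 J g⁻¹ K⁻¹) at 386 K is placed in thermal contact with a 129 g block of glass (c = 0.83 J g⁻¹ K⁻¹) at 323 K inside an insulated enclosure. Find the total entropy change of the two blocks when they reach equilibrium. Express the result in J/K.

ΔS_total = 1.39 J/K

Energy balance: T_f = (m₁c₁T₁ + m₂c₂T₂)/(m₁c₁ + m₂c₂) = 376.68 K.
ΔS₁ = m₁c₁ ln(T_f/T₁) = 616.448 × ln(376.68/386) = -15.07 J/K.
ΔS₂ = m₂c₂ ln(T_f/T₂) = 107.07 × ln(376.68/323) = 16.46 J/K.
ΔS_total = -15.07 + 16.46 = 1.39 J/K.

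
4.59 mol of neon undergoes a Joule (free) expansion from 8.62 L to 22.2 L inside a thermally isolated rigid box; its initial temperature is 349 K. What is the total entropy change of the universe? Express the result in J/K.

For an ideal gas in free expansion Q = 0 and W = 0, so T is unchanged.
Entropy is a state function; using a reversible isothermal path, ΔS_gas = nR ln(V₂/V₁) = 4.59 × 8.314 × ln(22.2/8.62) = 36.1 J/K.
The insulated surroundings exchange no heat, so ΔS_surr = 0 and ΔS_universe = ΔS_gas.

ΔS_universe = 36.1 J/K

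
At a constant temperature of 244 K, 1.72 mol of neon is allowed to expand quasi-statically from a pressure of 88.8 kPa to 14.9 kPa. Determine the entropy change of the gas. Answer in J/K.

For an isothermal ideal gas ΔS_gas = nR ln(P₁/P₂) = 1.72 × 8.314 × ln(88.8/14.9) = 25.5 J/K.

ΔS_gas = 25.5 J/K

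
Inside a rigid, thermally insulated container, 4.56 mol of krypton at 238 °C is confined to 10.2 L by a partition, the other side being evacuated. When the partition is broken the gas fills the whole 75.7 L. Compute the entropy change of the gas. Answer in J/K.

No heat is exchanged and no work is done, so the ideal-gas temperature stays constant.
Entropy is a state function; using a reversible isothermal path, ΔS_gas = nR ln(V₂/V₁) = 4.56 × 8.314 × ln(75.7/10.2) = 76 J/K.

ΔS_gas = 76 J/K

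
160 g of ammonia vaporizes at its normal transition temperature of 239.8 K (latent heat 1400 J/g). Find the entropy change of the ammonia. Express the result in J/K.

ΔS = 934 J/K

Heat absorbed by the substance: Q = mL = 160 × 1400 = 224000 J.
At constant T, ΔS = Q_rev/T = 224000 / 239.8 = 934 J/K.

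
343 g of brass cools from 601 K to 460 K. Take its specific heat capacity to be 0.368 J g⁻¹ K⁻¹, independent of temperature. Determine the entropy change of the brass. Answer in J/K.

ΔS = -33.7 J/K

ΔS = ∫dQ_rev/T = m c ln(T₂/T₁) = 343 × 0.368 × ln(460/601) = -33.7 J/K.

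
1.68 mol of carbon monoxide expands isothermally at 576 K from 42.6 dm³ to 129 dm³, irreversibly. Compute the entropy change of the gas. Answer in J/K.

Entropy is a state function, so ΔS_gas depends only on the end states.
For an isothermal ideal gas ΔS_gas = nR ln(V₂/V₁) = 1.68 × 8.314 × ln(129/42.6) = 15.5 J/K.

ΔS_gas = 15.5 J/K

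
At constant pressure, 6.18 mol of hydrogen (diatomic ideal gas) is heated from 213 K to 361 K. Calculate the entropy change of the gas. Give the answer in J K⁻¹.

At constant pressure, ΔS = nC_p ln(T₂/T₁) with C_p = 7R/2 = 29.1 J mol⁻¹ K⁻¹.
ΔS = 6.18 × 29.1 × ln(361/213) = 94.9 J/K.

ΔS = 94.9 J/K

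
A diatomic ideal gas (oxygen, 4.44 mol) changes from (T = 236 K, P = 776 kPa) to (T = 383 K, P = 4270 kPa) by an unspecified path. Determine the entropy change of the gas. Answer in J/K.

ΔS = nC_p ln(T₂/T₁) − nR ln(P₂/P₁), with C_p = 7R/2 = 29.1 J mol⁻¹ K⁻¹ for a diatomic ideal gas.
ΔS = 4.44 × [29.1 × ln(383/236) − 8.314 × ln(4270/776)] = -0.388 J/K.

ΔS = -0.388 J/K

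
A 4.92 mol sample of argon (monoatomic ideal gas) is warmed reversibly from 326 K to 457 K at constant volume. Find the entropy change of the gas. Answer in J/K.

ΔS = 20.7 J/K

At constant volume, ΔS = nC_V ln(T₂/T₁) with C_V = 3R/2 = 12.47 J mol⁻¹ K⁻¹.
ΔS = 4.92 × 12.47 × ln(457/326) = 20.7 J/K.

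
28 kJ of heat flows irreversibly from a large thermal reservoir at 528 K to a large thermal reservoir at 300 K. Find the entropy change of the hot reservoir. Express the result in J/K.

ΔS_hot = -53 J/K

The hot reservoir loses heat Q, so ΔS_hot = −Q/T_H = −28000/528 = -53 J/K.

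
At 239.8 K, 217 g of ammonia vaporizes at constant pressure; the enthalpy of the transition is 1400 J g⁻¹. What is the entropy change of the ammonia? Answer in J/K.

ΔS = 1270 J/K

Heat absorbed by the substance: Q = mL = 217 × 1400 = 303800 J.
At constant T, ΔS = Q_rev/T = 303800 / 239.8 = 1270 J/K.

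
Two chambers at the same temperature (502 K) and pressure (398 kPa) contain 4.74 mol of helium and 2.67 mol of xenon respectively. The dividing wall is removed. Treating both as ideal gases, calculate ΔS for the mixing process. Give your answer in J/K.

Mole fractions: x_A = 4.74/7.41 = 0.64, x_B = 0.36.
ΔS_mix = −R(n_A ln x_A + n_B ln x_B) = −8.314 × (4.74 ln 0.64 + 2.67 ln 0.36) = 40.3 J/K.

ΔS_mix = 40.3 J/K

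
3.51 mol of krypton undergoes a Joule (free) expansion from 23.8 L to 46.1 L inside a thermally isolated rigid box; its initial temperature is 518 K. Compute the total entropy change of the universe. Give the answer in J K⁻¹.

No heat is exchanged and no work is done, so the ideal-gas temperature stays constant.
Entropy is a state function; using a reversible isothermal path, ΔS_gas = nR ln(V₂/V₁) = 3.51 × 8.314 × ln(46.1/23.8) = 19.3 J/K.
The insulated surroundings exchange no heat, so ΔS_surr = 0 and ΔS_universe = ΔS_gas.

ΔS_universe = 19.3 J/K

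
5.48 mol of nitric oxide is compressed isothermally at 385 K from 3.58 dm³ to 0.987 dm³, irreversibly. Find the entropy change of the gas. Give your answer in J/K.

ΔS_gas = -58.7 J/K

Entropy is a state function, so ΔS_gas depends only on the end states.
For an isothermal ideal gas ΔS_gas = nR ln(V₂/V₁) = 5.48 × 8.314 × ln(0.987/3.58) = -58.7 J/K.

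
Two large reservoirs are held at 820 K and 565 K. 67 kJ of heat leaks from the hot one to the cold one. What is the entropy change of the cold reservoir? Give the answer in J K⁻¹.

ΔS_cold = 119 J/K

The cold reservoir gains heat Q, so ΔS_cold = +Q/T_C = 67000/565 = 119 J/K.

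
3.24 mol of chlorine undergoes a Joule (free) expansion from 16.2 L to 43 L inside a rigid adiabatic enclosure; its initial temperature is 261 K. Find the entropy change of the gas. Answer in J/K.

No heat is exchanged and no work is done, so the ideal-gas temperature stays constant.
Entropy is a state function; using a reversible isothermal path, ΔS_gas = nR ln(V₂/V₁) = 3.24 × 8.314 × ln(43/16.2) = 26.3 J/K.

ΔS_gas = 26.3 J/K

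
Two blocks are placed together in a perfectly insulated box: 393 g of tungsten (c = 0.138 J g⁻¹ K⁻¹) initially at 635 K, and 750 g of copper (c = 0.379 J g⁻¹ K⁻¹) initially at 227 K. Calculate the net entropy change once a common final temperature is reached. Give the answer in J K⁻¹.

ΔS_total = 29.9 J/K

Energy balance: T_f = (m₁c₁T₁ + m₂c₂T₂)/(m₁c₁ + m₂c₂) = 292.37 K.
ΔS₁ = m₁c₁ ln(T_f/T₁) = 54.234 × ln(292.37/635) = -42.06 J/K.
ΔS₂ = m₂c₂ ln(T_f/T₂) = 284.25 × ln(292.37/227) = 71.94 J/K.
ΔS_total = -42.06 + 71.94 = 29.9 J/K.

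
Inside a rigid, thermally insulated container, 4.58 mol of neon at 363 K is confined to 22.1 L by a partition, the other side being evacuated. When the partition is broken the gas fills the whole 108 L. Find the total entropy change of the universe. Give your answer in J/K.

ΔS_universe = 60.4 J/K

For an ideal gas in free expansion Q = 0 and W = 0, so T is unchanged.
Entropy is a state function; using a reversible isothermal path, ΔS_gas = nR ln(V₂/V₁) = 4.58 × 8.314 × ln(108/22.1) = 60.4 J/K.
The insulated surroundings exchange no heat, so ΔS_surr = 0 and ΔS_universe = ΔS_gas.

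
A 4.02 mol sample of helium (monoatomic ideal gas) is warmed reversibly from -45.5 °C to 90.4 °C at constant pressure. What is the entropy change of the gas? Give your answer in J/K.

In kelvin: T₁ = 227.65 K, T₂ = 363.55 K. At constant pressure, ΔS = nC_p ln(T₂/T₁) with C_p = 5R/2 = 20.79 J mol⁻¹ K⁻¹.
ΔS = 4.02 × 20.79 × ln(363.55/227.65) = 39.1 J/K.

ΔS = 39.1 J/K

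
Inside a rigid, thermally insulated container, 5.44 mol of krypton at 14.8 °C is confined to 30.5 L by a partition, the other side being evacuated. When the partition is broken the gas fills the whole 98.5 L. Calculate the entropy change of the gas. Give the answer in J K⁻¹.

ΔS_gas = 53 J/K

For an ideal gas in free expansion Q = 0 and W = 0, so T is unchanged.
Entropy is a state function; using a reversible isothermal path, ΔS_gas = nR ln(V₂/V₁) = 5.44 × 8.314 × ln(98.5/30.5) = 53 J/K.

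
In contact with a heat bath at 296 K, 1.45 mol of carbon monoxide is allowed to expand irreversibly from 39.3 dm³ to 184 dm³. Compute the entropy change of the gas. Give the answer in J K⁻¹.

ΔS_gas = 18.6 J/K

Entropy is a state function, so ΔS_gas depends only on the end states.
For an isothermal ideal gas ΔS_gas = nR ln(V₂/V₁) = 1.45 × 8.314 × ln(184/39.3) = 18.6 J/K.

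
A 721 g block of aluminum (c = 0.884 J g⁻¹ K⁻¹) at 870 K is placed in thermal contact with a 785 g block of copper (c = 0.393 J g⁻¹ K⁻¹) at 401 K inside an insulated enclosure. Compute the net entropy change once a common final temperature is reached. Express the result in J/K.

ΔS_total = 56 J/K

Energy balance: T_f = (m₁c₁T₁ + m₂c₂T₂)/(m₁c₁ + m₂c₂) = 717.03 K.
ΔS₁ = m₁c₁ ln(T_f/T₁) = 637.364 × ln(717.03/870) = -123.25 J/K.
ΔS₂ = m₂c₂ ln(T_f/T₂) = 308.505 × ln(717.03/401) = 179.29 J/K.
ΔS_total = -123.25 + 179.29 = 56 J/K.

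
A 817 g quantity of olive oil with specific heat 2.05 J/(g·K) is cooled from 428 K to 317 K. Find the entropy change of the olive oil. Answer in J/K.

ΔS = -503 J/K

ΔS = ∫dQ_rev/T = m c ln(T₂/T₁) = 817 × 2.05 × ln(317/428) = -503 J/K.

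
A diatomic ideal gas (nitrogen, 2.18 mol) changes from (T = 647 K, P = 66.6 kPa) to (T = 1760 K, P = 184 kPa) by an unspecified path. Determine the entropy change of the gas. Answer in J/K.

ΔS = 45.1 J/K

ΔS = nC_p ln(T₂/T₁) − nR ln(P₂/P₁), with C_p = 7R/2 = 29.1 J mol⁻¹ K⁻¹ for a diatomic ideal gas.
ΔS = 2.18 × [29.1 × ln(1760/647) − 8.314 × ln(184/66.6)] = 45.1 J/K.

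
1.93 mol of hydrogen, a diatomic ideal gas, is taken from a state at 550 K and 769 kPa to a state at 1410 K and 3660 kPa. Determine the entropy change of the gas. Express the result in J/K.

ΔS = 27.8 J/K

ΔS = nC_p ln(T₂/T₁) − nR ln(P₂/P₁), with C_p = 7R/2 = 29.1 J mol⁻¹ K⁻¹ for a diatomic ideal gas.
ΔS = 1.93 × [29.1 × ln(1410/550) − 8.314 × ln(3660/769)] = 27.8 J/K.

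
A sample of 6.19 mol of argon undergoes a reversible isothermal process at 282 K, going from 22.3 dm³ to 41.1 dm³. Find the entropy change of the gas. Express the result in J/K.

ΔS_gas = 31.5 J/K

For an isothermal ideal gas ΔS_gas = nR ln(V₂/V₁) = 6.19 × 8.314 × ln(41.1/22.3) = 31.5 J/K.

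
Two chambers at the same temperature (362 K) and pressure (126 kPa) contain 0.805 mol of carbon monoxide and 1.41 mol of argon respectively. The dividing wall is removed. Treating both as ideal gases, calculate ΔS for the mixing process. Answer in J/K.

Mole fractions: x_A = 0.805/2.21 = 0.363, x_B = 0.637.
ΔS_mix = −R(n_A ln x_A + n_B ln x_B) = −8.314 × (0.805 ln 0.363 + 1.41 ln 0.637) = 12.1 J/K.

ΔS_mix = 12.1 J/K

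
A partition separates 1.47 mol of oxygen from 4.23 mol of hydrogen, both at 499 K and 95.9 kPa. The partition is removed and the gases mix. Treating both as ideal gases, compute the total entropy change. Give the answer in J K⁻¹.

Mole fractions: x_A = 1.47/5.7 = 0.258, x_B = 0.742.
ΔS_mix = −R(n_A ln x_A + n_B ln x_B) = −8.314 × (1.47 ln 0.258 + 4.23 ln 0.742) = 27.1 J/K.

ΔS_mix = 27.1 J/K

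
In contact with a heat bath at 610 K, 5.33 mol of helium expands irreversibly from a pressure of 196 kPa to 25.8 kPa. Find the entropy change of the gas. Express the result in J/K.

Entropy is a state function, so ΔS_gas depends only on the end states.
For an isothermal ideal gas ΔS_gas = nR ln(P₁/P₂) = 5.33 × 8.314 × ln(196/25.8) = 89.9 J/K.

ΔS_gas = 89.9 J/K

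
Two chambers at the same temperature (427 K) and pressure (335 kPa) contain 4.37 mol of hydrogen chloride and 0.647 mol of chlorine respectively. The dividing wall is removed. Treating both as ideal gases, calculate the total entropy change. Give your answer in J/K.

ΔS_mix = 16 J/K

Mole fractions: x_A = 4.37/5.02 = 0.871, x_B = 0.129.
ΔS_mix = −R(n_A ln x_A + n_B ln x_B) = −8.314 × (4.37 ln 0.871 + 0.647 ln 0.129) = 16 J/K.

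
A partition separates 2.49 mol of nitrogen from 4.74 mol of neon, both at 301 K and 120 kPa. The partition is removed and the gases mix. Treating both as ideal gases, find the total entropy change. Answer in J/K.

Mole fractions: x_A = 2.49/7.23 = 0.344, x_B = 0.656.
ΔS_mix = −R(n_A ln x_A + n_B ln x_B) = −8.314 × (2.49 ln 0.344 + 4.74 ln 0.656) = 38.7 J/K.

ΔS_mix = 38.7 J/K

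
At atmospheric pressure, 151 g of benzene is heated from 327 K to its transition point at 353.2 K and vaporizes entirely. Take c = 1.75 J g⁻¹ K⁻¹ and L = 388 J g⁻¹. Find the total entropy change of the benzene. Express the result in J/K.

ΔS = 186 J/K

Warming step: ΔS₁ = m c ln(T_tr/T_i) = 151 × 1.75 × ln(353.2/327) = 20.37 J/K.
Phase change: ΔS₂ = +mL/T_tr = 151 × 388 / 353.2 = 165.9 J/K.
ΔS_total = (20.37) + (165.9) = 186 J/K.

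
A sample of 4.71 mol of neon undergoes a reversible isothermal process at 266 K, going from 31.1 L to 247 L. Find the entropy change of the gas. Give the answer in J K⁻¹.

ΔS_gas = 81.1 J/K

For an isothermal ideal gas ΔS_gas = nR ln(V₂/V₁) = 4.71 × 8.314 × ln(247/31.1) = 81.1 J/K.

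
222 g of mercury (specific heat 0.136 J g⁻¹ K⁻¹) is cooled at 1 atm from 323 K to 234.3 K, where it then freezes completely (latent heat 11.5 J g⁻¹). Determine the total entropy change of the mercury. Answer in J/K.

ΔS = -20.6 J/K

Cooling step: ΔS₁ = m c ln(T_tr/T_i) = 222 × 0.136 × ln(234.3/323) = -9.693 J/K.
Phase change: ΔS₂ = −mL/T_tr = −222 × 11.5 / 234.3 = -10.9 J/K.
ΔS_total = (-9.693) + (-10.9) = -20.6 J/K.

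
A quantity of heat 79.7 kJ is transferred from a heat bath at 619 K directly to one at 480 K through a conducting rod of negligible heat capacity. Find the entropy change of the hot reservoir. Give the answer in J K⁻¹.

The hot reservoir loses heat Q, so ΔS_hot = −Q/T_H = −79700/619 = -129 J/K.

ΔS_hot = -129 J/K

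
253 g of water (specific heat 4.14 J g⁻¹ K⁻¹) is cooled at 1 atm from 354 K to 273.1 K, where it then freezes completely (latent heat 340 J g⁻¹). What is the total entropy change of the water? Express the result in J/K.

Cooling step: ΔS₁ = m c ln(T_tr/T_i) = 253 × 4.14 × ln(273.1/354) = -271.8 J/K.
Phase change: ΔS₂ = −mL/T_tr = −253 × 340 / 273.1 = -315 J/K.
ΔS_total = (-271.8) + (-315) = -587 J/K.

ΔS = -587 J/K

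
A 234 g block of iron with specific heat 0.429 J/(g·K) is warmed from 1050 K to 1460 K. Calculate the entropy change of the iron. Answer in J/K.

ΔS = ∫dQ_rev/T = m c ln(T₂/T₁) = 234 × 0.429 × ln(1460/1050) = 33.1 J/K.

ΔS = 33.1 J/K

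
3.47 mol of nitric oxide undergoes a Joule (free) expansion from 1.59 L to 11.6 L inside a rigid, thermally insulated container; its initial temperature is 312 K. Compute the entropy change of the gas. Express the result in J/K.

ΔS_gas = 57.3 J/K

No heat is exchanged and no work is done, so the ideal-gas temperature stays constant.
Entropy is a state function; using a reversible isothermal path, ΔS_gas = nR ln(V₂/V₁) = 3.47 × 8.314 × ln(11.6/1.59) = 57.3 J/K.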